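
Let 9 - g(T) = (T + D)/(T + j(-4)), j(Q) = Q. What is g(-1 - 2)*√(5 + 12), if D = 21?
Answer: 81*√17/7 ≈ 47.710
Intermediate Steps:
g(T) = 9 - (21 + T)/(-4 + T) (g(T) = 9 - (T + 21)/(T - 4) = 9 - (21 + T)/(-4 + T))
g(-1 - 2)*√(5 + 12) = ((-57 + 8*(-1 - 2))/(-4 + (-1 - 2)))*√(5 + 12) = ((-57 + 8*(-3))/(-4 - 3))*√17 = ((-57 - 24)/(-7))*√17 = (-⅐*(-81))*√17 = 81*√17/7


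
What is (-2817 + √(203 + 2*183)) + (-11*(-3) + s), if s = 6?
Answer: -2778 + √569 ≈ -2754.1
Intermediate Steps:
(-2817 + √(203 + 2*183)) + (-11*(-3) + s) = (-2817 + √(203 + 2*183)) + (-11*(-3) + 6) = (-2817 + √(203 + 366)) + (33 + 6) = (-2817 + √569) + 39 = -2778 + √569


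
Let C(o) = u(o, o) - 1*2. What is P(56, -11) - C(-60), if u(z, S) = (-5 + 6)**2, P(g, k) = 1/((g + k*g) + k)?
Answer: 570/571 ≈ 0.99825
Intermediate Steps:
P(g, k) = 1/(g + k + g*k) (P(g, k) = 1/((g + g*k) + k) = 1/(g + k + g*k))
u(z, S) = 1 (u(z, S) = 1**2 = 1)
C(o) = -1 (C(o) = 1 - 1*2 = 1 - 2 = -1)
P(56, -11) - C(-60) = 1/(56 - 11 + 56*(-11)) - 1*(-1) = 1/(56 - 11 - 616) + 1 = 1/(-571) + 1 = -1/571 + 1 = 570/571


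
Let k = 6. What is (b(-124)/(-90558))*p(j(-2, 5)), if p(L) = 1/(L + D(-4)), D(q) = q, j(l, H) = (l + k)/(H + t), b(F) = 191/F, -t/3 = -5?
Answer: -955/213354648 ≈ -4.4761e-6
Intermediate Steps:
t = 15 (t = -3*(-5) = 15)
j(l, H) = (6 + l)/(15 + H) (j(l, H) = (l + 6)/(H + 15) = (6 + l)/(15 + H))
p(L) = 1/(-4 + L) (p(L) = 1/(L - 4) = 1/(-4 + L))
(b(-124)/(-90558))*p(j(-2, 5)) = ((191/(-124))/(-90558))/(-4 + (6 - 2)/(15 + 5)) = ((191*(-1/124))*(-1/90558))/(-4 + 4/20) = (-191/124*(-1/90558))/(-4 + (1/20)*4) = 191/(11229192*(-4 + 1/5)) = 191/(11229192*(-19/5)) = (191/11229192)*(-5/19) = -955/213354648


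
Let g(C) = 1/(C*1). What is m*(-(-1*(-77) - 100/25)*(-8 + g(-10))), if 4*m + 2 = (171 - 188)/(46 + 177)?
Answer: -2737719/8920 ≈ -306.92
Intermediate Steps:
g(C) = 1/C
m = -463/892 (m = -1/2 + ((171 - 188)/(46 + 177))/4 = -1/2 + (-17/223)/4 = -1/2 + (-17*1/223)/4 = -1/2 + (1/4)*(-17/223) = -1/2 - 17/892 = -463/892 ≈ -0.51906)
m*(-(-1*(-77) - 100/25)*(-8 + g(-10))) = -(-463)*(-1*(-77) - 100/25)*(-8 + 1/(-10))/892 = -(-463)*(77 - 100*1/25)*(-8 - 1/10)/892 = -(-463)*(77 - 4)*(-81/10)/892 = -(-463)*73*(-81/10)/892 = -(-463)*(-5913)/(892*10) = -463/892*5913/10 = -2737719/8920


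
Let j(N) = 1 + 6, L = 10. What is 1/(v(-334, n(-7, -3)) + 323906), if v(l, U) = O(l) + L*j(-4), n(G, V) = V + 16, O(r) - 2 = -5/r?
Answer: 334/108208657 ≈ 3.0866e-6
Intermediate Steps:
O(r) = 2 - 5/r
j(N) = 7
n(G, V) = 16 + V
v(l, U) = 72 - 5/l (v(l, U) = (2 - 5/l) + 10*7 = (2 - 5/l) + 70 = 72 - 5/l)
1/(v(-334, n(-7, -3)) + 323906) = 1/((72 - 5/(-334)) + 323906) = 1/((72 - 5*(-1/334)) + 323906) = 1/((72 + 5/334) + 323906) = 1/(24053/334 + 323906) = 1/(108208657/334) = 334/108208657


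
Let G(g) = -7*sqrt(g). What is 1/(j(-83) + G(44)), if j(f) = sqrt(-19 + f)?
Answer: -1/(14*sqrt(11) - I*sqrt(102)) ≈ -0.020564 - 0.0044728*I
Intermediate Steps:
1/(j(-83) + G(44)) = 1/(sqrt(-19 - 83) - 14*sqrt(11)) = 1/(sqrt(-102) - 14*sqrt(11)) = 1/(I*sqrt(102) - 14*sqrt(11)) = 1/(-14*sqrt(11) + I*sqrt(102))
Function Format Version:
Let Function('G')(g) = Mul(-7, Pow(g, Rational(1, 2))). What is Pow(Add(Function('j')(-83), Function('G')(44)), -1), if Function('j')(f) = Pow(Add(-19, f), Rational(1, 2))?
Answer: Mul(-1, Pow(Add(Mul(14, Pow(11, Rational(1, 2))), Mul(-1, I, Pow(102, Rational(1, 2)))), -1)) ≈ Add(-0.020564, Mul(-0.0044728, I))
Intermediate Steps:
Pow(Add(Function('j')(-83), Function('G')(44)), -1) = Pow(Add(Pow(Add(-19, -83), Rational(1, 2)), Mul(-7, Pow(44, Rational(1, 2)))), -1) = Pow(Add(Pow(-102, Rational(1, 2)), Mul(-7, Mul(2, Pow(11, Rational(1, 2))))), -1) = Pow(Add(Mul(I, Pow(102, Rational(1, 2))), Mul(-14, Pow(11, Rational(1, 2)))), -1) = Pow(Add(Mul(-14, Pow(11, Rational(1, 2))), Mul(I, Pow(102, Rational(1, 2)))), -1)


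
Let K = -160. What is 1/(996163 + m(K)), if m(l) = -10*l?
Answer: 1/997763 ≈ 1.0022e-6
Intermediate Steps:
1/(996163 + m(K)) = 1/(996163 - 10*(-160)) = 1/(996163 + 1600) = 1/997763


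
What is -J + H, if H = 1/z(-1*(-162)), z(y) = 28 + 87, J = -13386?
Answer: 1539391/115 ≈ 13386.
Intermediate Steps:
z(y) = 115
H = 1/115 ≈ 0.0086956
-J + H = -1*(-13386) + 1/115 = 13386 + 1/115 = 1539391/115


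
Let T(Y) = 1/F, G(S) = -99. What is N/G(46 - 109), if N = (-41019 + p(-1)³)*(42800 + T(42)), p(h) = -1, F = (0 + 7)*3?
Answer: 5266973860/297 ≈ 1.7734e+7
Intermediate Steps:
F = 21 (F = 7*3 = 21)
T(Y) = 1/21
N = -5266973860/3 (N = (-41019 + (-1)³)*(42800 + 1/21) = (-41019 - 1)*(898801/21) = -41020*898801/21 = -5266973860/3 ≈ -1.7557e+9)
N/G(46 - 109) = -5266973860/3/(-99) = -5266973860/3*(-1/99) = 5266973860/297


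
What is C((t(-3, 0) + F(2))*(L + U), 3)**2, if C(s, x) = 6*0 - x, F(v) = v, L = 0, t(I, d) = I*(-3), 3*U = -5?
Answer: 9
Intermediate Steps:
U = -5/3 (U = (1/3)*(-5) = -5/3 ≈ -1.6667)
t(I, d) = -3*I
C(s, x) = -x (C(s, x) = 0 - x = -x)
C((t(-3, 0) + F(2))*(L + U), 3)**2 = (-1*3)**2 = (-3)**2 = 9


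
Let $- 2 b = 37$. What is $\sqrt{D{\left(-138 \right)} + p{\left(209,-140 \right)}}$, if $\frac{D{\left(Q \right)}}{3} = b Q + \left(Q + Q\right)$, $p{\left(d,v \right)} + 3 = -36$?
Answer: $2 \sqrt{1698} \approx 82.414$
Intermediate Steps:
$p{\left(d,v \right)} = -39$ ($p{\left(d,v \right)} = -3 - 36 = -39$)
$b = - \frac{37}{2}$ ($b = \left(- \frac{1}{2}\right) 37 = - \frac{37}{2} \approx -18.5$)
$D{\left(Q \right)} = - \frac{99 Q}{2}$ ($D{\left(Q \right)} = 3 \left(- \frac{37 Q}{2} + \left(Q + Q\right)\right) = 3 \left(- \frac{37 Q}{2} + 2 Q\right) = 3 \left(- \frac{33 Q}{2}\right) = - \frac{99 Q}{2}$)
$\sqrt{D{\left(-138 \right)} + p{\left(209,-140 \right)}} = \sqrt{\left(- \frac{99}{2}\right) \left(-138\right) - 39} = \sqrt{6831 - 39} = \sqrt{6792} = 2 \sqrt{1698}$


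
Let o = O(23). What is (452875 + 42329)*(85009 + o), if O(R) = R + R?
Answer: 42119576220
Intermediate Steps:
O(R) = 2*R
o = 46 (o = 2*23 = 46)
(452875 + 42329)*(85009 + o) = (452875 + 42329)*(85009 + 46) = 495204*85055 = 42119576220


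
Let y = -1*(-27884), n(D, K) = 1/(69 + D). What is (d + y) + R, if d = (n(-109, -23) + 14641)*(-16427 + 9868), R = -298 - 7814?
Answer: -3840415321/40 ≈ -9.6010e+7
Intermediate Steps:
y = 27884
R = -8112
d = -3841206201/40 (d = (1/(69 - 109) + 14641)*(-16427 + 9868) = (1/(-40) + 14641)*(-6559) = (-1/40 + 14641)*(-6559) = (585639/40)*(-6559) = -3841206201/40 ≈ -9.6030e+7)
(d + y) + R = (-3841206201/40 + 27884) - 8112 = -3840090841/40 - 8112 = -3840415321/40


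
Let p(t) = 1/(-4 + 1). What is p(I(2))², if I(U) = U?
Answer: ⅑ ≈ 0.11111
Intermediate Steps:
p(t) = -⅓ (p(t) = 1/(-3) = -⅓)
p(I(2))² = (-⅓)² = ⅑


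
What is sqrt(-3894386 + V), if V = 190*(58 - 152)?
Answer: 3*I*sqrt(434694) ≈ 1977.9*I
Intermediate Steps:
V = -17860 (V = 190*(-94) = -17860)
sqrt(-3894386 + V) = sqrt(-3894386 - 17860) = sqrt(-3912246) = 3*I*sqrt(434694)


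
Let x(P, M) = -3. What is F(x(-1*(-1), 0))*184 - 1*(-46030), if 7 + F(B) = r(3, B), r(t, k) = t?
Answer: 45294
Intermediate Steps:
F(B) = -4 (F(B) = -7 + 3 = -4)
F(x(-1*(-1), 0))*184 - 1*(-46030) = -4*184 - 1*(-46030) = -736 + 46030 = 45294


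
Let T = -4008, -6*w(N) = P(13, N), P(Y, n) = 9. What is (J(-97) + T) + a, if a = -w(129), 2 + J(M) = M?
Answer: -8211/2 ≈ -4105.5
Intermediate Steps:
w(N) = -3/2 (w(N) = -⅙*9 = -3/2)
J(M) = -2 + M
a = 3/2 (a = -1*(-3/2) = 3/2 ≈ 1.5000)
(J(-97) + T) + a = ((-2 - 97) - 4008) + 3/2 = (-99 - 4008) + 3/2 = -4107 + 3/2 = -8211/2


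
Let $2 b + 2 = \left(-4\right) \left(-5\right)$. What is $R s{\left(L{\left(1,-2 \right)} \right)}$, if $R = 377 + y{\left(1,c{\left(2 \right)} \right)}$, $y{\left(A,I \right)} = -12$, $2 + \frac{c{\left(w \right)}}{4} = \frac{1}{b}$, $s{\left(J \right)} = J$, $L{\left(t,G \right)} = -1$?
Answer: $-365$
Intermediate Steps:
$b = 9$ ($b = -1 + \frac{\left(-4\right) \left(-5\right)}{2} = -1 + \frac{1}{2} \cdot 20 = -1 + 10 = 9$)
$c{\left(w \right)} = - \frac{68}{9}$ ($c{\left(w \right)} = -8 + \frac{4}{9} = - \frac{68}{9}$)
$R = 365$ ($R = 377 - 12 = 365$)
$R s{\left(L{\left(1,-2 \right)} \right)} = 365 \left(-1\right) = -365$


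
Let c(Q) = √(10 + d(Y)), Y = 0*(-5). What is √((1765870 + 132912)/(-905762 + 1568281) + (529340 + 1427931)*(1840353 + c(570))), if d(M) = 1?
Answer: √(1581061524756813923882201 + 859107749847749831*√11)/662519 ≈ 1.8979e+6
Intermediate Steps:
Y = 0
c(Q) = √11 (c(Q) = √(10 + 1) = √11)
√((1765870 + 132912)/(-905762 + 1568281) + (529340 + 1427931)*(1840353 + c(570))) = √((1765870 + 132912)/(-905762 + 1568281) + (529340 + 1427931)*(1840353 + √11)) = √(1898782/662519 + 1957271*(1840353 + √11)) = √(1898782*(1/662519) + (3602069556663 + 1957271*√11)) = √(1898782/662519 + (3602069556663 + 1957271*√11)) = √(2386439520612712879/662519 + 1957271*√11)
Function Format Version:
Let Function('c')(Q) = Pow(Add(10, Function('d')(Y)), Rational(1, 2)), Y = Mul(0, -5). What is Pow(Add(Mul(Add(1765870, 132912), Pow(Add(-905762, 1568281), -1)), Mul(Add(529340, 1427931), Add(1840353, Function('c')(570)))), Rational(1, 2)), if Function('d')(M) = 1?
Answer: Mul(Rational(1, 662519), Pow(Add(1581061524756813923882201, Mul(859107749847749831, Pow(11, Rational(1, 2)))), Rational(1, 2))) ≈ 1.8979e+6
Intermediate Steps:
Y = 0
Function('c')(Q) = Pow(11, Rational(1, 2)) (Function('c')(Q) = Pow(Add(10, 1), Rational(1, 2)) = Pow(11, Rational(1, 2)))
Pow(Add(Mul(Add(1765870, 132912), Pow(Add(-905762, 1568281), -1)), Mul(Add(529340, 1427931), Add(1840353, Function('c')(570)))), Rational(1, 2)) = Pow(Add(Mul(Add(1765870, 132912), Pow(Add(-905762, 1568281), -1)), Mul(Add(529340, 1427931), Add(1840353, Pow(11, Rational(1, 2))))), Rational(1, 2)) = Pow(Add(Mul(1898782, Pow(662519, -1)), Mul(1957271, Add(1840353, Pow(11, Rational(1, 2))))), Rational(1, 2)) = Pow(Add(Mul(1898782, Rational(1, 662519)), Add(3602069556663, Mul(1957271, Pow(11, Rational(1, 2))))), Rational(1, 2)) = Pow(Add(Rational(1898782, 662519), Add(3602069556663, Mul(1957271, Pow(11, Rational(1, 2))))), Rational(1, 2)) = Pow(Add(Rational(2386439520612712879, 662519), Mul(1957271, Pow(11, Rational(1, 2)))), Rational(1, 2))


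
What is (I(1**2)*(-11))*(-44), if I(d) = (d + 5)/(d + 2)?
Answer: 968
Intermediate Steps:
I(d) = (5 + d)/(2 + d)
(I(1**2)*(-11))*(-44) = (((5 + 1**2)/(2 + 1**2))*(-11))*(-44) = (((5 + 1)/(2 + 1))*(-11))*(-44) = ((6/3)*(-11))*(-44) = (((1/3)*6)*(-11))*(-44) = (2*(-11))*(-44) = -22*(-44) = 968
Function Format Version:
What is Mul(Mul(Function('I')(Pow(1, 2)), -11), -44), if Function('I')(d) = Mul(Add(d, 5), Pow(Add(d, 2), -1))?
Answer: 968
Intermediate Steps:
Function('I')(d) = Mul(Pow(Add(2, d), -1), Add(5, d)) (Function('I')(d) = Mul(Add(5, d), Pow(Add(2, d), -1)) = Mul(Pow(Add(2, d), -1), Add(5, d)))
Mul(Mul(Function('I')(Pow(1, 2)), -11), -44) = Mul(Mul(Mul(Pow(Add(2, Pow(1, 2)), -1), Add(5, Pow(1, 2))), -11), -44) = Mul(Mul(Mul(Pow(Add(2, 1), -1), Add(5, 1)), -11), -44) = Mul(Mul(Mul(Pow(3, -1), 6), -11), -44) = Mul(Mul(Mul(Rational(1, 3), 6), -11), -44) = Mul(Mul(2, -11), -44) = Mul(-22, -44) = 968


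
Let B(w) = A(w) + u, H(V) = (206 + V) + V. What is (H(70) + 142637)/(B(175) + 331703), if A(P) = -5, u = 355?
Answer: 142983/332053 ≈ 0.43060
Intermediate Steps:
H(V) = 206 + 2*V
B(w) = 350 (B(w) = -5 + 355 = 350)
(H(70) + 142637)/(B(175) + 331703) = ((206 + 2*70) + 142637)/(350 + 331703) = ((206 + 140) + 142637)/332053 = (346 + 142637)*(1/332053) = 142983*(1/332053) = 142983/332053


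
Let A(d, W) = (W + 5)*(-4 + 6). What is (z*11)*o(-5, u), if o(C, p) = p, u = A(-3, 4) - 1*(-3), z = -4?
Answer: -924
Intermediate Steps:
A(d, W) = 10 + 2*W (A(d, W) = (5 + W)*2 = 10 + 2*W)
u = 21 (u = (10 + 2*4) - 1*(-3) = (10 + 8) + 3 = 18 + 3 = 21)
(z*11)*o(-5, u) = -4*11*21 = -44*21 = -924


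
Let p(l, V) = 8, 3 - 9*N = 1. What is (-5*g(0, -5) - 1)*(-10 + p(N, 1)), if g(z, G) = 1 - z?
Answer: 12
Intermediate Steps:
N = 2/9 (N = ⅓ - ⅑*1 = ⅓ - ⅑ = 2/9 ≈ 0.22222)
(-5*g(0, -5) - 1)*(-10 + p(N, 1)) = (-5*(1 - 1*0) - 1)*(-10 + 8) = (-5*(1 + 0) - 1)*(-2) = (-5*1 - 1)*(-2) = (-5 - 1)*(-2) = -6*(-2) = 12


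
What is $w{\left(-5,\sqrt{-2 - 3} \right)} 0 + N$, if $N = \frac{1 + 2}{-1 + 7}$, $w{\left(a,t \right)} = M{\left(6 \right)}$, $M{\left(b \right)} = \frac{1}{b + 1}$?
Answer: $\frac{1}{2} \approx 0.5$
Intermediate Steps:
$M{\left(b \right)} = \frac{1}{1 + b}$
$w{\left(a,t \right)} = \frac{1}{7}$ ($w{\left(a,t \right)} = \frac{1}{1 + 6} = \frac{1}{7}$)
$N = \frac{1}{2}$ ($N = \frac{3}{6} = 3 \cdot \frac{1}{6} = \frac{1}{2} \approx 0.5$)
$w{\left(-5,\sqrt{-2 - 3} \right)} 0 + N = \frac{1}{7} \cdot 0 + \frac{1}{2} = 0 + \frac{1}{2} = \frac{1}{2}$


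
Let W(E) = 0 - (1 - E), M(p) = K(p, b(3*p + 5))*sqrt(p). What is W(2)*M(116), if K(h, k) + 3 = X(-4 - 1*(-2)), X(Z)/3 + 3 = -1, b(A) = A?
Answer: -30*sqrt(29) ≈ -161.55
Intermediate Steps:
X(Z) = -12 (X(Z) = -9 + 3*(-1) = -9 - 3 = -12)
K(h, k) = -15 (K(h, k) = -3 - 12 = -15)
M(p) = -15*sqrt(p)
W(E) = -1 + E (W(E) = 0 + (-1 + E) = -1 + E)
W(2)*M(116) = (-1 + 2)*(-30*sqrt(29)) = 1*(-30*sqrt(29)) = -30*sqrt(29)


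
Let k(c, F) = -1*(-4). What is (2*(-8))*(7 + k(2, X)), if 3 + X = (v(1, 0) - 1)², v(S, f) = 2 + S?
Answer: -176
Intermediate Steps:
X = 1 (X = -3 + ((2 + 1) - 1)² = -3 + (3 - 1)² = -3 + 2² = -3 + 4 = 1)
k(c, F) = 4
(2*(-8))*(7 + k(2, X)) = (2*(-8))*(7 + 4) = -16*11 = -176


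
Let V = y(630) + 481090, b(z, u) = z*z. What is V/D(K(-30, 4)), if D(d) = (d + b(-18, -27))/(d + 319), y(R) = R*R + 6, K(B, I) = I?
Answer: 70898177/82 ≈ 8.6461e+5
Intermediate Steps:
b(z, u) = z**2
y(R) = 6 + R**2 (y(R) = R**2 + 6 = 6 + R**2)
D(d) = (324 + d)/(319 + d) (D(d) = (d + (-18)**2)/(d + 319) = (d + 324)/(319 + d) = (324 + d)/(319 + d))
V = 877996 (V = (6 + 630**2) + 481090 = (6 + 396900) + 481090 = 396906 + 481090 = 877996)
V/D(K(-30, 4)) = 877996/(((324 + 4)/(319 + 4))) = 877996/((328/323)) = 877996/(((1/323)*328)) = 877996/(328/323) = 877996*(323/328) = 70898177/82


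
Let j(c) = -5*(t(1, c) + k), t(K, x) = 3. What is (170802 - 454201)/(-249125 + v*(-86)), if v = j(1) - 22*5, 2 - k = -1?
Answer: 283399/237085 ≈ 1.1953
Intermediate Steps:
k = 3 (k = 2 - 1*(-1) = 2 + 1 = 3)
j(c) = -30 (j(c) = -5*(3 + 3) = -5*6 = -30)
v = -140 (v = -30 - 22*5 = -30 - 110 = -140)
(170802 - 454201)/(-249125 + v*(-86)) = (170802 - 454201)/(-249125 - 140*(-86)) = -283399/(-249125 + 12040) = -283399/(-237085) = -283399*(-1/237085) = 283399/237085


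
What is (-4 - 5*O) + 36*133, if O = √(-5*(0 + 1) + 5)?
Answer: 4784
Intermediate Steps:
O = 0 (O = √(-5*1 + 5) = √(-5 + 5) = √0 = 0)
(-4 - 5*O) + 36*133 = (-4 - 5*0) + 36*133 = (-4 + 0) + 4788 = -4 + 4788 = 4784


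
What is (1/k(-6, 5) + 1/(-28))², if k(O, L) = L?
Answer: 529/19600 ≈ 0.026990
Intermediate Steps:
(1/k(-6, 5) + 1/(-28))² = (1/5 + 1/(-28))² = (⅕ - 1/28)² = (23/140)² = 529/19600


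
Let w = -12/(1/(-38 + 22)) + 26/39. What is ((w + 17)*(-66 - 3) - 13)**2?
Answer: 209670400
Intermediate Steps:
w = 578/3 (w = -12/(1/(-16)) + 26*(1/39) = -12/(-1/16) + 2/3 = -12*(-16) + 2/3 = 192 + 2/3 = 578/3 ≈ 192.67)
((w + 17)*(-66 - 3) - 13)**2 = ((578/3 + 17)*(-66 - 3) - 13)**2 = ((629/3)*(-69) - 13)**2 = (-14467 - 13)**2 = (-14480)**2 = 209670400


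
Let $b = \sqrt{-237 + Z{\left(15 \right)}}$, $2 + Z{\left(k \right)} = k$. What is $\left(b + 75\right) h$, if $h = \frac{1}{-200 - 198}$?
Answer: $- \frac{75}{398} - \frac{2 i \sqrt{14}}{199} \approx -0.18844 - 0.037605 i$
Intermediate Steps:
$Z{\left(k \right)} = -2 + k$
$h = - \frac{1}{398}$ ($h = \frac{1}{-398} = - \frac{1}{398} \approx -0.0025126$)
$b = 4 i \sqrt{14}$ ($b = \sqrt{-237 + \left(-2 + 15\right)} = \sqrt{-237 + 13} = \sqrt{-224} = 4 i \sqrt{14} \approx 14.967 i$)
$\left(b + 75\right) h = \left(4 i \sqrt{14} + 75\right) \left(- \frac{1}{398}\right) = \left(75 + 4 i \sqrt{14}\right) \left(- \frac{1}{398}\right) = - \frac{75}{398} - \frac{2 i \sqrt{14}}{199}$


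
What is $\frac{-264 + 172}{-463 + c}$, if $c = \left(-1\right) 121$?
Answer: $\frac{23}{146} \approx 0.15753$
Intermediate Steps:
$c = -121$
$\frac{-264 + 172}{-463 + c} = \frac{-264 + 172}{-463 - 121} = - \frac{92}{-584} = \left(-92\right) \left(- \frac{1}{584}\right) = \frac{23}{146}$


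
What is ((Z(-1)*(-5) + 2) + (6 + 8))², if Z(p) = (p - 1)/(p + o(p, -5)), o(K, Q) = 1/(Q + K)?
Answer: 2704/49 ≈ 55.184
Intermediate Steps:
o(K, Q) = 1/(K + Q)
Z(p) = (-1 + p)/(p + 1/(-5 + p)) (Z(p) = (p - 1)/(p + 1/(p - 5)) = (-1 + p)/(p + 1/(-5 + p)))
((Z(-1)*(-5) + 2) + (6 + 8))² = ((((-1 - 1)*(-5 - 1)/(1 - (-5 - 1)))*(-5) + 2) + (6 + 8))² = (((-2*(-6)/(1 - 1*(-6)))*(-5) + 2) + 14)² = (((-2*(-6)/(1 + 6))*(-5) + 2) + 14)² = (((-2*(-6)/7)*(-5) + 2) + 14)² = ((((⅐)*(-2)*(-6))*(-5) + 2) + 14)² = (((12/7)*(-5) + 2) + 14)² = ((-60/7 + 2) + 14)² = (-46/7 + 14)² = (52/7)² = 2704/49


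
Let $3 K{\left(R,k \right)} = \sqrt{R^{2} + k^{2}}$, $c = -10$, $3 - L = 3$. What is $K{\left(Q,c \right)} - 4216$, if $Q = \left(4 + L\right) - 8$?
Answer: $-4216 + \frac{2 \sqrt{29}}{3} \approx -4212.4$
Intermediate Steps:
$L = 0$ ($L = 3 - 3 = 0$)
$Q = -4$ ($Q = \left(4 + 0\right) - 8 = 4 - 8 = -4$)
$K{\left(R,k \right)} = \frac{\sqrt{R^{2} + k^{2}}}{3}$
$K{\left(Q,c \right)} - 4216 = \frac{\sqrt{\left(-4\right)^{2} + \left(-10\right)^{2}}}{3} - 4216 = \frac{\sqrt{16 + 100}}{3} - 4216 = \frac{\sqrt{116}}{3} - 4216 = \frac{2 \sqrt{29}}{3} - 4216 = -4216 + \frac{2 \sqrt{29}}{3}$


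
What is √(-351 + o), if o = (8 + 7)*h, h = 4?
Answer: I*√291 ≈ 17.059*I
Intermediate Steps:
o = 60 (o = (8 + 7)*4 = 15*4 = 60)
√(-351 + o) = √(-351 + 60) = √(-291) = I*√291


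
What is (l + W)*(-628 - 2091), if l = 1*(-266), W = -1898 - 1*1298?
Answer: 9413178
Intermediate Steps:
W = -3196 (W = -1898 - 1298 = -3196)
l = -266
(l + W)*(-628 - 2091) = (-266 - 3196)*(-628 - 2091) = -3462*(-2719) = 9413178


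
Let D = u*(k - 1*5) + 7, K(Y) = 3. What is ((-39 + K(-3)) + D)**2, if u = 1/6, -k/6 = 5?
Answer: 43681/36 ≈ 1213.4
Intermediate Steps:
k = -30 (k = -6*5 = -30)
u = 1/6 ≈ 0.16667
D = 7/6 (D = (-30 - 1*5)/6 + 7 = (-30 - 5)/6 + 7 = (1/6)*(-35) + 7 = -35/6 + 7 = 7/6 ≈ 1.1667)
((-39 + K(-3)) + D)**2 = ((-39 + 3) + 7/6)**2 = (-36 + 7/6)**2 = (-209/6)**2 = 43681/36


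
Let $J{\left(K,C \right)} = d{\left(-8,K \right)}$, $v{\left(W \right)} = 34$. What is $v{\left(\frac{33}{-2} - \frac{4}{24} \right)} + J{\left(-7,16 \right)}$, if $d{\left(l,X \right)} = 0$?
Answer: $34$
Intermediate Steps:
$J{\left(K,C \right)} = 0$
$v{\left(\frac{33}{-2} - \frac{4}{24} \right)} + J{\left(-7,16 \right)} = 34 + 0 = 34$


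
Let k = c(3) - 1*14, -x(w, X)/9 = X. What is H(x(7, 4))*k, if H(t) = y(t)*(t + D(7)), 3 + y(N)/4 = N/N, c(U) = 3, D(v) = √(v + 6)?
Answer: -3168 + 88*√13 ≈ -2850.7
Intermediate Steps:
D(v) = √(6 + v)
x(w, X) = -9*X
k = -11 (k = 3 - 1*14 = 3 - 14 = -11)
y(N) = -8 (y(N) = -12 + 4*(N/N) = -12 + 4*1 = -12 + 4 = -8)
H(t) = -8*t - 8*√13 (H(t) = -8*(t + √(6 + 7)) = -8*(t + √13) = -8*t - 8*√13)
H(x(7, 4))*k = (-(-72)*4 - 8*√13)*(-11) = (-8*(-36) - 8*√13)*(-11) = (288 - 8*√13)*(-11) = -3168 + 88*√13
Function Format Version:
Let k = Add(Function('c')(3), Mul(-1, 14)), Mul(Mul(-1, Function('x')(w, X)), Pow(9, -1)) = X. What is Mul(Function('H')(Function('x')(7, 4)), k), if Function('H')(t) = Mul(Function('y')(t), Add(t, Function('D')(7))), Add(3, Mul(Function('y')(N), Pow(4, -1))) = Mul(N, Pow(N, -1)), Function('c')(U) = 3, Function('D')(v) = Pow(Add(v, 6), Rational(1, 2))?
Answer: Add(-3168, Mul(88, Pow(13, Rational(1, 2)))) ≈ -2850.7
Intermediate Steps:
Function('D')(v) = Pow(Add(6, v), Rational(1, 2))
Function('x')(w, X) = Mul(-9, X)
k = -11 (k = Add(3, Mul(-1, 14)) = Add(3, -14) = -11)
Function('y')(N) = -8 (Function('y')(N) = Add(-12, Mul(4, Mul(N, Pow(N, -1)))) = Add(-12, Mul(4, 1)) = Add(-12, 4) = -8)
Function('H')(t) = Add(Mul(-8, t), Mul(-8, Pow(13, Rational(1, 2)))) (Function('H')(t) = Mul(-8, Add(t, Pow(Add(6, 7), Rational(1, 2)))) = Mul(-8, Add(t, Pow(13, Rational(1, 2)))) = Add(Mul(-8, t), Mul(-8, Pow(13, Rational(1, 2)))))
Mul(Function('H')(Function('x')(7, 4)), k) = Mul(Add(Mul(-8, Mul(-9, 4)), Mul(-8, Pow(13, Rational(1, 2)))), -11) = Mul(Add(Mul(-8, -36), Mul(-8, Pow(13, Rational(1, 2)))), -11) = Mul(Add(288, Mul(-8, Pow(13, Rational(1, 2)))), -11) = Add(-3168, Mul(88, Pow(13, Rational(1, 2))))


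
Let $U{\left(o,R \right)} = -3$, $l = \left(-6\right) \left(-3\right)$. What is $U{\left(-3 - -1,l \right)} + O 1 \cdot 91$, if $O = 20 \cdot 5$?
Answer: $9097$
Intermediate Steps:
$l = 18$
$O = 100$
$U{\left(-3 - -1,l \right)} + O 1 \cdot 91 = -3 + 100 \cdot 1 \cdot 91 = -3 + 100 \cdot 91 = -3 + 9100 = 9097$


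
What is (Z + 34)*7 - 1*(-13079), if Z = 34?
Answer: 13555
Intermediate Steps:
(Z + 34)*7 - 1*(-13079) = (34 + 34)*7 - 1*(-13079) = 68*7 + 13079 = 476 + 13079 = 13555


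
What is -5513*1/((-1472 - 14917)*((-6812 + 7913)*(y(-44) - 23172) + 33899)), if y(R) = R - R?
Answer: -5513/417566693997 ≈ -1.3203e-8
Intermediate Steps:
y(R) = 0
-5513*1/((-1472 - 14917)*((-6812 + 7913)*(y(-44) - 23172) + 33899)) = -5513*1/((-1472 - 14917)*((-6812 + 7913)*(0 - 23172) + 33899)) = -5513*(-1/(16389*(1101*(-23172) + 33899))) = -5513*(-1/(16389*(-25512372 + 33899))) = -5513/((-16389*(-25478473))) = -5513/417566693997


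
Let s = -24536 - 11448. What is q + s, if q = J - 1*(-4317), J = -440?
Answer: -32107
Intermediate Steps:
q = 3877 (q = -440 - 1*(-4317) = -440 + 4317 = 3877)
s = -35984
q + s = 3877 - 35984 = -32107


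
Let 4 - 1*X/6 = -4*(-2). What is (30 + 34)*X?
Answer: -1536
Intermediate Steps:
X = -24 (X = 24 - (-24)*(-2) = 24 - 6*8 = 24 - 48 = -24)
(30 + 34)*X = (30 + 34)*(-24) = 64*(-24) = -1536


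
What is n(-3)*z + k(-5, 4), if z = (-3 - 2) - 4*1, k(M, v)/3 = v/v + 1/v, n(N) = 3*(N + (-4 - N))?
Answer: 447/4 ≈ 111.75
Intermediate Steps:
n(N) = -12 (n(N) = 3*(-4) = -12)
k(M, v) = 3 + 3/v (k(M, v) = 3*(v/v + 1/v) = 3*(1 + 1/v) = 3 + 3/v)
z = -9 (z = -5 - 4 = -9)
n(-3)*z + k(-5, 4) = -12*(-9) + (3 + 3/4) = 108 + (3 + 3*(¼)) = 108 + (3 + ¾) = 108 + 15/4 = 447/4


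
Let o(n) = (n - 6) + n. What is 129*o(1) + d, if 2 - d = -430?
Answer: -84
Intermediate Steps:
d = 432 (d = 2 - 1*(-430) = 2 + 430 = 432)
o(n) = -6 + 2*n (o(n) = (-6 + n) + n = -6 + 2*n)
129*o(1) + d = 129*(-6 + 2*1) + 432 = 129*(-6 + 2) + 432 = 129*(-4) + 432 = -516 + 432 = -84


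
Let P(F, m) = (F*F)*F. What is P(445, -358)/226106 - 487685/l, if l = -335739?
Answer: 29695966890985/75912602334 ≈ 391.19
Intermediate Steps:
P(F, m) = F**3 (P(F, m) = F**2*F = F**3)
P(445, -358)/226106 - 487685/l = 445**3/226106 - 487685/(-335739) = 88121125*(1/226106) - 487685*(-1/335739) = 88121125/226106 + 487685/335739 = 29695966890985/75912602334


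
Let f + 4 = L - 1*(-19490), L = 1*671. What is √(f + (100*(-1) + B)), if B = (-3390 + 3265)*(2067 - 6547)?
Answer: √580057 ≈ 761.61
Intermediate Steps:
L = 671
B = 560000 (B = -125*(-4480) = 560000)
f = 20157 (f = -4 + (671 - 1*(-19490)) = -4 + (671 + 19490) = -4 + 20161 = 20157)
√(f + (100*(-1) + B)) = √(20157 + (100*(-1) + 560000)) = √(20157 + (-100 + 560000)) = √(20157 + 559900) = √580057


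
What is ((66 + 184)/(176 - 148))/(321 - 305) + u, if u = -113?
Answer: -25187/224 ≈ -112.44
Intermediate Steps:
((66 + 184)/(176 - 148))/(321 - 305) + u = ((66 + 184)/(176 - 148))/(321 - 305) - 113 = (250/28)/16 - 113 = (250*(1/28))/16 - 113 = (1/16)*(125/14) - 113 = 125/224 - 113 = -25187/224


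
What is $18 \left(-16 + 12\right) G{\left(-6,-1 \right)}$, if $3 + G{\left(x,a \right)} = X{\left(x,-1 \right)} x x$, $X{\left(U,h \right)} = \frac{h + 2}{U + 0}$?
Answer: $648$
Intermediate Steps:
$X{\left(U,h \right)} = \frac{2 + h}{U}$
$G{\left(x,a \right)} = -3 + x$ ($G{\left(x,a \right)} = -3 + \frac{2 - 1}{x} x x = -3 + \frac{1}{x} 1 x x = -3 + \frac{x}{x} x = -3 + 1 x = -3 + x$)
$18 \left(-16 + 12\right) G{\left(-6,-1 \right)} = 18 \left(-16 + 12\right) \left(-3 - 6\right) = 18 \left(-4\right) \left(-9\right) = \left(-72\right) \left(-9\right) = 648$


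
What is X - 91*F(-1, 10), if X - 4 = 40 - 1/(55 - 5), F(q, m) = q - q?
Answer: 2199/50 ≈ 43.980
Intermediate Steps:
F(q, m) = 0
X = 2199/50 (X = 4 + (40 - 1/(55 - 5)) = 4 + (40 - 1/50) = 4 + 1999/50 = 2199/50 ≈ 43.980)
X - 91*F(-1, 10) = 2199/50 - 91*0 = 2199/50 + 0 = 2199/50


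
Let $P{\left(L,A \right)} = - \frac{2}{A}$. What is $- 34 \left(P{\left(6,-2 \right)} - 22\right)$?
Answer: $714$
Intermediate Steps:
$- 34 \left(P{\left(6,-2 \right)} - 22\right) = - 34 \left(- \frac{2}{-2} - 22\right) = - 34 \left(\left(-2\right) \left(- \frac{1}{2}\right) - 22\right) = - 34 \left(1 - 22\right) = \left(-34\right) \left(-21\right) = 714$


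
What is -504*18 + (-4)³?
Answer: -9136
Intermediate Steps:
-504*18 + (-4)³ = -9072 - 64 = -9136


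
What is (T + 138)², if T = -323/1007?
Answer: 53246209/2809 ≈ 18956.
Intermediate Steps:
T = -17/53 (T = -323*1/1007 = -17/53 ≈ -0.32075)
(T + 138)² = (-17/53 + 138)² = (7297/53)² = 53246209/2809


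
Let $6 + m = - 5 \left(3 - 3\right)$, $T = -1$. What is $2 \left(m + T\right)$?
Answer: $-14$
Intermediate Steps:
$m = -6$ ($m = -6 - 5 \left(3 - 3\right) = -6 - 0 = -6 + 0 = -6$)
$2 \left(m + T\right) = 2 \left(-6 - 1\right) = 2 \left(-7\right) = -14$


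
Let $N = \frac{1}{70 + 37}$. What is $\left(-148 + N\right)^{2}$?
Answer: $\frac{250747225}{11449} \approx 21901.0$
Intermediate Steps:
$N = \frac{1}{107} \approx 0.0093458$
$\left(-148 + N\right)^{2} = \left(-148 + \frac{1}{107}\right)^{2} = \left(- \frac{15835}{107}\right)^{2} = \frac{250747225}{11449}$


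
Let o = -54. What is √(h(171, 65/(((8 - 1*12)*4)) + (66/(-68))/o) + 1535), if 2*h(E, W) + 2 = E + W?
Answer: 13*√1593206/408 ≈ 40.218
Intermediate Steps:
h(E, W) = -1 + E/2 + W/2 (h(E, W) = -1 + (E + W)/2 = -1 + (E/2 + W/2) = -1 + E/2 + W/2)
√(h(171, 65/(((8 - 1*12)*4)) + (66/(-68))/o) + 1535) = √((-1 + (½)*171 + (65/(((8 - 1*12)*4)) + (66/(-68))/(-54))/2) + 1535) = √((-1 + 171/2 + (65/(((8 - 12)*4)) + (66*(-1/68))*(-1/54))/2) + 1535) = √((-1 + 171/2 + (65/((-4*4)) - 33/34*(-1/54))/2) + 1535) = √((-1 + 171/2 + (65/(-16) + 11/612)/2) + 1535) = √((-1 + 171/2 + (65*(-1/16) + 11/612)/2) + 1535) = √((-1 + 171/2 + (-65/16 + 11/612)/2) + 1535) = √((-1 + 171/2 + (½)*(-9901/2448)) + 1535) = √((-1 + 171/2 - 9901/4896) + 1535) = √(403811/4896 + 1535) = √(7919171/4896) = 13*√1593206/408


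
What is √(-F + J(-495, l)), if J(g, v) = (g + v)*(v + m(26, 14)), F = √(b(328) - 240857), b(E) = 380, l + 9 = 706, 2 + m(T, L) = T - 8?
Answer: √(144026 - I*√240477) ≈ 379.51 - 0.6461*I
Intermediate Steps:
m(T, L) = -10 + T (m(T, L) = -2 + (T - 8) = -2 + (-8 + T) = -10 + T)
l = 697 (l = -9 + 706 = 697)
F = I*√240477 (F = √(380 - 240857) = √(-240477) = I*√240477 ≈ 490.38*I)
J(g, v) = (16 + v)*(g + v) (J(g, v) = (g + v)*(v + (-10 + 26)) = (g + v)*(v + 16) = (g + v)*(16 + v) = (16 + v)*(g + v))
√(-F + J(-495, l)) = √(-I*√240477 + (697² + 16*(-495) + 16*697 - 495*697)) = √(-I*√240477 + (485809 - 7920 + 11152 - 345015)) = √(-I*√240477 + 144026) = √(144026 - I*√240477)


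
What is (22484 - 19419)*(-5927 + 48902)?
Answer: 131718375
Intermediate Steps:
(22484 - 19419)*(-5927 + 48902) = 3065*42975 = 131718375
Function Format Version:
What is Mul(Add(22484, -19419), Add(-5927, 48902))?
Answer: 131718375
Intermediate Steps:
Mul(Add(22484, -19419), Add(-5927, 48902)) = Mul(3065, 42975) = 131718375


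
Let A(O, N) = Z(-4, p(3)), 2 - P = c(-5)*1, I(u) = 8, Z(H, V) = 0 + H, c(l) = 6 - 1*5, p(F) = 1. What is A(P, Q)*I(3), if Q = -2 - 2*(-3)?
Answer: -32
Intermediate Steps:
Q = 4 (Q = -2 + 6 = 4)
c(l) = 1 (c(l) = 6 - 5 = 1)
Z(H, V) = H
P = 1 (P = 2 - 1 = 1)
A(O, N) = -4
A(P, Q)*I(3) = -4*8 = -32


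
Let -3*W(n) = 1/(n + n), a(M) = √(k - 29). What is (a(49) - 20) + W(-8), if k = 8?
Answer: -959/48 + I*√21 ≈ -19.979 + 4.5826*I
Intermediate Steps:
a(M) = I*√21 (a(M) = √(8 - 29) = √(-21) = I*√21)
W(n) = -1/(6*n) (W(n) = -1/(3*(n + n)) = -1/(2*n)/3 = -1/(6*n))
(a(49) - 20) + W(-8) = (I*√21 - 20) - ⅙/(-8) = (-20 + I*√21) - ⅙*(-⅛) = (-20 + I*√21) + 1/48 = -959/48 + I*√21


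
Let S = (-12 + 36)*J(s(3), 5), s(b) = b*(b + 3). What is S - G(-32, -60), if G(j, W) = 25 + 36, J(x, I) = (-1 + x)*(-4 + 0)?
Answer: -1693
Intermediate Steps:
s(b) = b*(3 + b)
J(x, I) = 4 - 4*x (J(x, I) = (-1 + x)*(-4) = 4 - 4*x)
S = -1632 (S = (-12 + 36)*(4 - 12*(3 + 3)) = 24*(4 - 12*6) = 24*(4 - 4*18) = 24*(4 - 72) = 24*(-68) = -1632)
G(j, W) = 61
S - G(-32, -60) = -1632 - 1*61 = -1632 - 61 = -1693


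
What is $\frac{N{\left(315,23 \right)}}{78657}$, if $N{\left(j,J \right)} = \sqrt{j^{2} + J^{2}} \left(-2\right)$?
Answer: $- \frac{2 \sqrt{99754}}{78657} \approx -0.0080308$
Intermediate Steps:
$N{\left(j,J \right)} = - 2 \sqrt{J^{2} + j^{2}}$ ($N{\left(j,J \right)} = \sqrt{J^{2} + j^{2}} \left(-2\right) = - 2 \sqrt{J^{2} + j^{2}}$)
$\frac{N{\left(315,23 \right)}}{78657} = \frac{\left(-2\right) \sqrt{23^{2} + 315^{2}}}{78657} = - 2 \sqrt{529 + 99225} \cdot \frac{1}{78657} = - 2 \sqrt{99754} \cdot \frac{1}{78657} = - \frac{2 \sqrt{99754}}{78657}$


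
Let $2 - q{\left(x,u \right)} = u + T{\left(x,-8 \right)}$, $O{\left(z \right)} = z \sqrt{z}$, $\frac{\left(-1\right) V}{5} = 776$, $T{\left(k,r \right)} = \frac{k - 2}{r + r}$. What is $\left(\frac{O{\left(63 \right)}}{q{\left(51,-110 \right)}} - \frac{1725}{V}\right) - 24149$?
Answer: $- \frac{18739279}{776} + \frac{432 \sqrt{7}}{263} \approx -24144.0$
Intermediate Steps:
$T{\left(k,r \right)} = \frac{-2 + k}{2 r}$
$V = -3880$ ($V = \left(-5\right) 776 = -3880$)
$O{\left(z \right)} = z^{\frac{3}{2}}$
$q{\left(x,u \right)} = \frac{15}{8} - u + \frac{x}{16}$ ($q{\left(x,u \right)} = 2 - \left(u + \frac{-2 + x}{2 \left(-8\right)}\right) = 2 - \left(u + \frac{1}{2} \left(- \frac{1}{8}\right) \left(-2 + x\right)\right) = 2 - \left(u - \left(- \frac{1}{8} + \frac{x}{16}\right)\right) = 2 - \left(\frac{1}{8} + u - \frac{x}{16}\right) = \frac{15}{8} - u + \frac{x}{16}$)
$\left(\frac{O{\left(63 \right)}}{q{\left(51,-110 \right)}} - \frac{1725}{V}\right) - 24149 = \left(\frac{63^{\frac{3}{2}}}{\frac{15}{8} - -110 + \frac{1}{16} \cdot 51} - \frac{1725}{-3880}\right) - 24149 = \left(\frac{189 \sqrt{7}}{\frac{15}{8} + 110 + \frac{51}{16}} - - \frac{345}{776}\right) - 24149 = \left(\frac{189 \sqrt{7}}{\frac{1841}{16}} + \frac{345}{776}\right) - 24149 = \left(189 \sqrt{7} \cdot \frac{16}{1841} + \frac{345}{776}\right) - 24149 = \left(\frac{432 \sqrt{7}}{263} + \frac{345}{776}\right) - 24149 = \left(\frac{345}{776} + \frac{432 \sqrt{7}}{263}\right) - 24149 = - \frac{18739279}{776} + \frac{432 \sqrt{7}}{263}$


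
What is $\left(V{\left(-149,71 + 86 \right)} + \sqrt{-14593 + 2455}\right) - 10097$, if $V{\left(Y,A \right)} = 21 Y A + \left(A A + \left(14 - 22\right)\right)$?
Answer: $-476709 + 17 i \sqrt{42} \approx -4.7671 \cdot 10^{5} + 110.17 i$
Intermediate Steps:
$V{\left(Y,A \right)} = -8 + A^{2} + 21 A Y$ ($V{\left(Y,A \right)} = 21 A Y + \left(A^{2} + \left(14 - 22\right)\right) = 21 A Y + \left(A^{2} - 8\right) = 21 A Y + \left(-8 + A^{2}\right) = -8 + A^{2} + 21 A Y$)
$\left(V{\left(-149,71 + 86 \right)} + \sqrt{-14593 + 2455}\right) - 10097 = \left(\left(-8 + \left(71 + 86\right)^{2} + 21 \left(71 + 86\right) \left(-149\right)\right) + \sqrt{-14593 + 2455}\right) - 10097 = \left(\left(-8 + 157^{2} + 21 \cdot 157 \left(-149\right)\right) + \sqrt{-12138}\right) - 10097 = \left(\left(-8 + 24649 - 491253\right) + 17 i \sqrt{42}\right) - 10097 = \left(-466612 + 17 i \sqrt{42}\right) - 10097 = -476709 + 17 i \sqrt{42}$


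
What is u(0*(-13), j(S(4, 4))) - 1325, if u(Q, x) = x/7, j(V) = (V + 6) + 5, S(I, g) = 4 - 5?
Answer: -9265/7 ≈ -1323.6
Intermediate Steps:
S(I, g) = -1
j(V) = 11 + V (j(V) = (6 + V) + 5 = 11 + V)
u(Q, x) = x/7 (u(Q, x) = x*(⅐) = x/7)
u(0*(-13), j(S(4, 4))) - 1325 = (11 - 1)/7 - 1325 = (⅐)*10 - 1325 = 10/7 - 1325 = -9265/7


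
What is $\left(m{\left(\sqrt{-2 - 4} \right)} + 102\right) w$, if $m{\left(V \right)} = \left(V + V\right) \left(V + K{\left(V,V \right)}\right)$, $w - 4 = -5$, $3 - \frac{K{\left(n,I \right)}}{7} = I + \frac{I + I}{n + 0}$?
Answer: $-174 - 14 i \sqrt{6} \approx -174.0 - 34.293 i$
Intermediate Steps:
$K{\left(n,I \right)} = 21 - 7 I - \frac{14 I}{n}$ ($K{\left(n,I \right)} = 21 - 7 \left(I + \frac{I + I}{n + 0}\right) = 21 - 7 \left(I + \frac{2 I}{n}\right) = 21 - \left(7 I + \frac{14 I}{n}\right) = 21 - 7 I - \frac{14 I}{n}$)
$w = -1$ ($w = 4 - 5 = -1$)
$m{\left(V \right)} = 2 V \left(7 - 6 V\right)$ ($m{\left(V \right)} = \left(V + V\right) \left(V - \left(-21 + 7 V + \frac{14 V}{V}\right)\right) = 2 V \left(V - \left(-7 + 7 V\right)\right) = 2 V \left(7 - 6 V\right)$)
$\left(m{\left(\sqrt{-2 - 4} \right)} + 102\right) w = \left(2 \sqrt{-2 - 4} \left(7 - 6 \sqrt{-2 - 4}\right) + 102\right) \left(-1\right) = \left(2 \sqrt{-6} \left(7 - 6 \sqrt{-6}\right) + 102\right) \left(-1\right) = \left(2 i \sqrt{6} \left(7 - 6 i \sqrt{6}\right) + 102\right) \left(-1\right) = \left(102 + 2 i \sqrt{6} \left(7 - 6 i \sqrt{6}\right)\right) \left(-1\right) = -102 - 2 i \sqrt{6} \left(7 - 6 i \sqrt{6}\right)$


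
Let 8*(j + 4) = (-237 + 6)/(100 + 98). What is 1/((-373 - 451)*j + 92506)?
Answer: 6/575533 ≈ 1.0425e-5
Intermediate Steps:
j = -199/48 (j = -4 + ((-237 + 6)/(100 + 98))/8 = -4 + (-231/198)/8 = -4 + (-231*1/198)/8 = -4 + (⅛)*(-7/6) = -4 - 7/48 = -199/48 ≈ -4.1458)
1/((-373 - 451)*j + 92506) = 1/((-373 - 451)*(-199/48) + 92506) = 1/(-824*(-199/48) + 92506) = 1/(20497/6 + 92506) = 1/(575533/6) = 6/575533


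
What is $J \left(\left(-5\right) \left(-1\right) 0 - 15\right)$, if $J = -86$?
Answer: $1290$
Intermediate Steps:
$J \left(\left(-5\right) \left(-1\right) 0 - 15\right) = - 86 \left(\left(-5\right) \left(-1\right) 0 - 15\right) = - 86 \left(5 \cdot 0 - 15\right) = - 86 \left(0 - 15\right) = \left(-86\right) \left(-15\right) = 1290$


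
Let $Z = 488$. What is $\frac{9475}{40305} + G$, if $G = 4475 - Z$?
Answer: $\frac{32141102}{8061} \approx 3987.2$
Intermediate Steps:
$G = 3987$ ($G = 4475 - 488 = 3987$)
$\frac{9475}{40305} + G = \frac{9475}{40305} + 3987 = 9475 \cdot \frac{1}{40305} + 3987 = \frac{1895}{8061} + 3987 = \frac{32141102}{8061}$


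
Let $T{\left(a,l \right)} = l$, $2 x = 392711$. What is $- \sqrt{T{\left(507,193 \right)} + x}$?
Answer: $- \frac{\sqrt{786194}}{2} \approx -443.34$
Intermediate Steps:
$x = \frac{392711}{2}$ ($x = \frac{1}{2} \cdot 392711 = \frac{392711}{2} \approx 1.9636 \cdot 10^{5}$)
$- \sqrt{T{\left(507,193 \right)} + x} = - \sqrt{193 + \frac{392711}{2}} = - \sqrt{\frac{393097}{2}} = - \frac{\sqrt{786194}}{2}$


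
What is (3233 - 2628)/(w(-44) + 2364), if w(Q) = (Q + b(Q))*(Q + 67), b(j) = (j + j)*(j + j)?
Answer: 605/179464 ≈ 0.0033711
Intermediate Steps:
b(j) = 4*j² (b(j) = (2*j)*(2*j) = 4*j²)
w(Q) = (67 + Q)*(Q + 4*Q²) (w(Q) = (Q + 4*Q²)*(Q + 67) = (Q + 4*Q²)*(67 + Q) = (67 + Q)*(Q + 4*Q²))
(3233 - 2628)/(w(-44) + 2364) = (3233 - 2628)/(-44*(67 + 4*(-44)² + 269*(-44)) + 2364) = 605/(-44*(67 + 4*1936 - 11836) + 2364) = 605/(-44*(67 + 7744 - 11836) + 2364) = 605/(-44*(-4025) + 2364) = 605/(177100 + 2364) = 605/179464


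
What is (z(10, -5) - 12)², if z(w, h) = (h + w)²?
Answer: 169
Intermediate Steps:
(z(10, -5) - 12)² = ((-5 + 10)² - 12)² = (5² - 12)² = (25 - 12)² = 13² = 169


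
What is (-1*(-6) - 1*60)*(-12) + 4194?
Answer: 4842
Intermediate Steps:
(-1*(-6) - 1*60)*(-12) + 4194 = (6 - 60)*(-12) + 4194 = -54*(-12) + 4194 = 648 + 4194 = 4842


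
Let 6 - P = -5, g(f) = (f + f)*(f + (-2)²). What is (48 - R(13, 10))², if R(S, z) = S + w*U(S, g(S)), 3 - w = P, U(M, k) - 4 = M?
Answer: 29241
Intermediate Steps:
g(f) = 2*f*(4 + f) (g(f) = (2*f)*(f + 4) = (2*f)*(4 + f) = 2*f*(4 + f))
U(M, k) = 4 + M
P = 11 (P = 6 - 1*(-5) = 6 + 5 = 11)
w = -8 (w = 3 - 1*11 = 3 - 11 = -8)
R(S, z) = -32 - 7*S (R(S, z) = S - 8*(4 + S) = S + (-32 - 8*S) = -32 - 7*S)
(48 - R(13, 10))² = (48 - (-32 - 7*13))² = (48 - (-32 - 91))² = (48 - 1*(-123))² = (48 + 123)² = 171² = 29241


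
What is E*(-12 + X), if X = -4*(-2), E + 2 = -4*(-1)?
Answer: -8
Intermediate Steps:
E = 2 (E = -2 - 4*(-1) = -2 + 4 = 2)
X = 8
E*(-12 + X) = 2*(-12 + 8) = 2*(-4) = -8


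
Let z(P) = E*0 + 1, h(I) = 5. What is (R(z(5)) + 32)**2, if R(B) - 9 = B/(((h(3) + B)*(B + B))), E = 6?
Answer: 243049/144 ≈ 1687.8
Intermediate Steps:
z(P) = 1 (z(P) = 6*0 + 1 = 0 + 1 = 1)
R(B) = 9 + 1/(2*(5 + B)) (R(B) = 9 + B/(((5 + B)*(B + B))) = 9 + B/(((5 + B)*(2*B))) = 9 + B/((2*B*(5 + B))) = 9 + B*(1/(2*B*(5 + B))) = 9 + 1/(2*(5 + B)))
(R(z(5)) + 32)**2 = ((91 + 18*1)/(2*(5 + 1)) + 32)**2 = ((1/2)*(91 + 18)/6 + 32)**2 = ((1/2)*(1/6)*109 + 32)**2 = (109/12 + 32)**2 = (493/12)**2 = 243049/144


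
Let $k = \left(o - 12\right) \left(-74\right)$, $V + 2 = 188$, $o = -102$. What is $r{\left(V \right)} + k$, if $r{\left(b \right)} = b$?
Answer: $8622$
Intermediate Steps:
$V = 186$ ($V = -2 + 188 = 186$)
$k = 8436$ ($k = \left(-102 - 12\right) \left(-74\right) = \left(-114\right) \left(-74\right) = 8436$)
$r{\left(V \right)} + k = 186 + 8436 = 8622$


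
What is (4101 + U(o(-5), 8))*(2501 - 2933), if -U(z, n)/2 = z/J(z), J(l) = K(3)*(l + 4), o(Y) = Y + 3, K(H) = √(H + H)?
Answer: -1771632 - 144*√6 ≈ -1.7720e+6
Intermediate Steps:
K(H) = √2*√H (K(H) = √(2*H) = √2*√H)
o(Y) = 3 + Y
J(l) = √6*(4 + l) (J(l) = (√2*√3)*(l + 4) = √6*(4 + l))
U(z, n) = -z*√6/(3*(4 + z)) (U(z, n) = -2*z/(√6*(4 + z)) = -2*z*√6/(6*(4 + z)) = -z*√6/(3*(4 + z)))
(4101 + U(o(-5), 8))*(2501 - 2933) = (4101 - (3 - 5)*√6/(12 + 3*(3 - 5)))*(2501 - 2933) = (4101 - 1*(-2)*√6/(12 + 3*(-2)))*(-432) = (4101 - 1*(-2)*√6/(12 - 6))*(-432) = (4101 - 1*(-2)*√6/6)*(-432) = (4101 - 1*(-2)*√6*⅙)*(-432) = (4101 + √6/3)*(-432) = -1771632 - 144*√6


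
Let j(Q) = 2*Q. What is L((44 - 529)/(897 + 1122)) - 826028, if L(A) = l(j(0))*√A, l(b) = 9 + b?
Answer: -826028 + 3*I*√979215/673 ≈ -8.2603e+5 + 4.4111*I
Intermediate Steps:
L(A) = 9*√A (L(A) = (9 + 2*0)*√A = (9 + 0)*√A = 9*√A)
L((44 - 529)/(897 + 1122)) - 826028 = 9*√((44 - 529)/(897 + 1122)) - 826028 = 9*√(-485/2019) - 826028 = 9*(I*√979215/2019) - 826028 = 3*I*√979215/673 - 826028 = -826028 + 3*I*√979215/673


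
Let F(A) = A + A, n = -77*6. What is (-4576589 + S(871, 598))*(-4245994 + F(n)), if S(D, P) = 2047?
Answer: 19427704761556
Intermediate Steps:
n = -462
F(A) = 2*A
(-4576589 + S(871, 598))*(-4245994 + F(n)) = (-4576589 + 2047)*(-4245994 + 2*(-462)) = -4574542*(-4245994 - 924) = -4574542*(-4246918) = 19427704761556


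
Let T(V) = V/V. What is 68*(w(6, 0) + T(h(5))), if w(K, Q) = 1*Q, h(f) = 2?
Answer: 68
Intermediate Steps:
w(K, Q) = Q
T(V) = 1
68*(w(6, 0) + T(h(5))) = 68*(0 + 1) = 68*1 = 68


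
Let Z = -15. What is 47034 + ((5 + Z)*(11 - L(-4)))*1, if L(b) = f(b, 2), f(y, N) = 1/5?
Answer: 46926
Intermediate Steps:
f(y, N) = ⅕
L(b) = ⅕
47034 + ((5 + Z)*(11 - L(-4)))*1 = 47034 + ((5 - 15)*(11 - 1*⅕))*1 = 47034 - 10*(11 - ⅕)*1 = 47034 - 10*54/5*1 = 47034 - 108*1 = 47034 - 108 = 46926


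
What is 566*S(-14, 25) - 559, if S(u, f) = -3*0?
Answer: -559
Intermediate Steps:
S(u, f) = 0
566*S(-14, 25) - 559 = 566*0 - 559 = 0 - 559 = -559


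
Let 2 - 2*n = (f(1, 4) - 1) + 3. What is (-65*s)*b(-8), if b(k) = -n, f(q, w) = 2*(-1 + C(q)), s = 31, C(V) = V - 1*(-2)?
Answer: -4030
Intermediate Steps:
C(V) = 2 + V (C(V) = V + 2 = 2 + V)
f(q, w) = 2 + 2*q (f(q, w) = 2*(-1 + (2 + q)) = 2*(1 + q) = 2 + 2*q)
n = -2 (n = 1 - (((2 + 2*1) - 1) + 3)/2 = 1 - (((2 + 2) - 1) + 3)/2 = 1 - ((4 - 1) + 3)/2 = 1 - (3 + 3)/2 = 1 - 1/2*6 = 1 - 3 = -2)
b(k) = 2 (b(k) = -1*(-2) = 2)
(-65*s)*b(-8) = -65*31*2 = -2015*2 = -4030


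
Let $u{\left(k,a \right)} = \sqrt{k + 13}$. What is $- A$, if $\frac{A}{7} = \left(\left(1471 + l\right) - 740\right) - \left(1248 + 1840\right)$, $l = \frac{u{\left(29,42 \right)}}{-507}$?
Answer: $16499 + \frac{7 \sqrt{42}}{507} \approx 16499.0$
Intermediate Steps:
$u{\left(k,a \right)} = \sqrt{13 + k}$
$l = - \frac{\sqrt{42}}{507}$ ($l = \frac{\sqrt{13 + 29}}{-507} = \sqrt{42} \left(- \frac{1}{507}\right) = - \frac{\sqrt{42}}{507} \approx -0.012783$)
$A = -16499 - \frac{7 \sqrt{42}}{507}$ ($A = 7 \left(\left(\left(1471 - \frac{\sqrt{42}}{507}\right) - 740\right) - \left(1248 + 1840\right)\right) = 7 \left(\left(731 - \frac{\sqrt{42}}{507}\right) - 3088\right) = 7 \left(-2357 - \frac{\sqrt{42}}{507}\right) = -16499 - \frac{7 \sqrt{42}}{507} \approx -16499.0$)
$- A = - (-16499 - \frac{7 \sqrt{42}}{507}) = 16499 + \frac{7 \sqrt{42}}{507}$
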